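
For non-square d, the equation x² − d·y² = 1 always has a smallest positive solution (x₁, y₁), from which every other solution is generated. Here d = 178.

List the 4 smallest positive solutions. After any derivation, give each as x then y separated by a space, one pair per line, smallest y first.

[13; 2,1,12,1,2,26] for √178; ℓ=6 ⇒ convergent index 5
a_0=13:  p_0=13·1+0=13,  q_0=13·0+1=1
…
a_4=1:  p_4=1·507+40=547,  q_4=1·38+3=41
a_5=2:  p_5=2·547+507=1601,  q_5=2·41+38=120
fundamental: x₁=1601, y₁=120  (since 2563201 − 178·14400 = 1)
n=2: (1601,120)∘(1601,120) = (1601·1601+178·120·120, 1601·120+120·1601) = (5126401,384240)
n=3: (5126401,384240)∘(1601,120) = (1601·5126401+178·120·384240, 1601·384240+120·5126401) = (16414734401,1230336360)
n=4: (16414734401,1230336360)∘(1601,120) = (1601·16414734401+178·120·1230336360, 1601·1230336360+120·16414734401) = (52559974425601,3939536640480)

1601 120
5126401 384240
16414734401 1230336360
52559974425601 3939536640480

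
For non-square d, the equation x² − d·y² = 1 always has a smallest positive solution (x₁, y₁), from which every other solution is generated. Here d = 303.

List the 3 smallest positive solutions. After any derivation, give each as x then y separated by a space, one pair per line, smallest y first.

√303 = [17; 2,2,5,2,2,34, …], period ℓ=6 (even) → k=5
a_0=17:  p_0=17·1+0=17,  q_0=17·0+1=1
a_1=2:  p_1=2·17+1=35,  q_1=2·1+0=2
a_2=2:  p_2=2·35+17=87,  q_2=2·2+1=5
a_3=5:  p_3=5·87+35=470,  q_3=5·5+2=27
a_4=2:  p_4=2·470+87=1027,  q_4=2·27+5=59
a_5=2:  p_5=2·1027+470=2524,  q_5=2·59+27=145
→ (2524, 145).  Check: 2524²=6370576, 303·145²=6370575, difference 1.
n=2: (2524,145)∘(2524,145) = (2524·2524+303·145·145, 2524·145+145·2524) = (12741151,731960)
n=3: (12741151,731960)∘(2524,145) = (2524·12741151+303·145·731960, 2524·731960+145·12741151) = (64317327724,3694933935)

2524 145
12741151 731960
64317327724 3694933935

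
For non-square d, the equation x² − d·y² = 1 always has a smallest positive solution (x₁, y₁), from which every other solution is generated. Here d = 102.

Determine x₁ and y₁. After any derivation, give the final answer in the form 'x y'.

101 10

[10; 10,20] for √102; ℓ=2 ⇒ convergent index 1
step 0: (10, 1)  from 10·(1,0) + (0,1)
step 1: (101, 10)  from 10·(10,1) + (1,0)
→ (101, 10).  Check: 101²=10201, 102·10²=10200, difference 1.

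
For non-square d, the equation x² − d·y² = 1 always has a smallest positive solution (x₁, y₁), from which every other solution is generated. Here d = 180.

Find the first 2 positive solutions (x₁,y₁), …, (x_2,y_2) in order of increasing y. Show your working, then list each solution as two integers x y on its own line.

161 12
51841 3864

√180 → a₀=13, period (2,2,2,26); ℓ=4 even so k=3
a_0=13:  p_0=13·1+0=13,  q_0=13·0+1=1
a_1=2:  p_1=2·13+1=27,  q_1=2·1+0=2
a_2=2:  p_2=2·27+13=67,  q_2=2·2+1=5
a_3=2:  p_3=2·67+27=161,  q_3=2·5+2=12
→ (161, 12).  Check: 161²=25921, 180·12²=25920, difference 1.
n=2: (161,12)∘(161,12) = (161·161+180·12·12, 161·12+12·161) = (51841,3864)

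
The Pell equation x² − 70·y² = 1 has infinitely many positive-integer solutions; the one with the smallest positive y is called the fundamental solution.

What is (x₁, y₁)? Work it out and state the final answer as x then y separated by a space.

251 30

[8; 2,1,2,1,2,16] for √70; ℓ=6 ⇒ convergent index 5
step 0: (8, 1)  from 8·(1,0) + (0,1)
step 1: (17, 2)  from 2·(8,1) + (1,0)
…
step 3: (67, 8)  from 2·(25,3) + (17,2)
step 4: (92, 11)  from 1·(67,8) + (25,3)
step 5: (251, 30)  from 2·(92,11) + (67,8)
fundamental: x₁=251, y₁=30  (since 63001 − 70·900 = 1)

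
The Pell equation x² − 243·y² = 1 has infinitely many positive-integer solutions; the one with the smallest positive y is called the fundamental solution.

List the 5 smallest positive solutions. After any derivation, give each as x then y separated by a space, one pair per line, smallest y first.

70226 4505
9863382151 632736260
1385331749802026 88869073185015
194572614913330773601 12481839066348990520
27328112908421802064005626 1753099260457979343330025

√243 → a₀=15, period (1,1,2,3,15,3,2,1,1,30); ℓ=10 even so k=9
step 0: (15, 1)  from 15·(1,0) + (0,1)
step 1: (16, 1)  from 1·(15,1) + (1,0)
step 2: (31, 2)  from 1·(16,1) + (15,1)
step 3: (78, 5)  from 2·(31,2) + (16,1)
step 4: (265, 17)  from 3·(78,5) + (31,2)
…
step 6: (12424, 797)  from 3·(4053,260) + (265,17)
…
step 8: (41325, 2651)  from 1·(28901,1854) + (12424,797)
step 9: (70226, 4505)  from 1·(41325,2651) + (28901,1854)
(x₁, y₁) = (70226, 4505);  70226² − 243·4505² = 1 ✓
(x_2, y_2) = (70226·70226 + 243·4505·4505, 70226·4505 + 4505·70226) = (9863382151, 632736260)
(x_3, y_3) = (70226·9863382151 + 243·4505·632736260, 70226·632736260 + 4505·9863382151) = (1385331749802026, 88869073185015)
(x_4, y_4) = (70226·1385331749802026 + 243·4505·88869073185015, 70226·88869073185015 + 4505·1385331749802026) = (194572614913330773601, 12481839066348990520)
(x_5, y_5) = (70226·194572614913330773601 + 243·4505·12481839066348990520, 70226·12481839066348990520 + 4505·194572614913330773601) = (27328112908421802064005626, 1753099260457979343330025)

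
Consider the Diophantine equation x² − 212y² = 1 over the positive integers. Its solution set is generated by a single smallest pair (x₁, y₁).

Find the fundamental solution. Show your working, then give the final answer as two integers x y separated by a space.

66249 4550

[14; 1,1,3,1,1,…,1,1,28] for √212; ℓ=14 ⇒ convergent index 13
k=0  a_k=14  p_k/q_k = 14/1
k=1  a_k=1  p_k/q_k = 15/1
k=2  a_k=1  p_k/q_k = 29/2
…
k=6  a_k=1  p_k/q_k = 364/25
…
k=9  a_k=1  p_k/q_k = 5198/357
k=10  a_k=1  p_k/q_k = 7979/548
…
k=12  a_k=1  p_k/q_k = 37114/2549
k=13  a_k=1  p_k/q_k = 66249/4550
fundamental: x₁=66249, y₁=4550  (since 4388930001 − 212·20702500 = 1)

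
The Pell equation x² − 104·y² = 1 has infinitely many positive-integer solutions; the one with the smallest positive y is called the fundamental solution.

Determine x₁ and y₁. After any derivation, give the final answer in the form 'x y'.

51 5

√104 = [10; 5,20, …], period ℓ=2 (even) → k=1
i=0: a=10 ⇒ p=10, q=1
i=1: a=5 ⇒ p=51, q=5
(x₁, y₁) = (51, 5);  51² − 104·5² = 1 ✓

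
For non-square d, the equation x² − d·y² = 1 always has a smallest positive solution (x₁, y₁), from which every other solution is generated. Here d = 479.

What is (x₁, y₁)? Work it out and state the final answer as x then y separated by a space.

2989440 136591

[21; 1,7,1,3,2,21,2,3,1,7,1,42] for √479; ℓ=12 ⇒ convergent index 11
a_0=21:  p_0=21·1+0=21,  q_0=21·0+1=1
a_1=1:  p_1=1·21+1=22,  q_1=1·1+0=1
a_2=7:  p_2=7·22+21=175,  q_2=7·1+1=8
a_3=1:  p_3=1·175+22=197,  q_3=1·8+1=9
…
a_6=21:  p_6=21·1729+766=37075,  q_6=21·79+35=1694
a_7=2:  p_7=2·37075+1729=75879,  q_7=2·1694+79=3467
a_8=3:  p_8=3·75879+37075=264712,  q_8=3·3467+1694=12095
a_9=1:  p_9=1·264712+75879=340591,  q_9=1·12095+3467=15562
a_10=7:  p_10=7·340591+264712=2648849,  q_10=7·15562+12095=121029
a_11=1:  p_11=1·2648849+340591=2989440,  q_11=1·121029+15562=136591
fundamental: x₁=2989440, y₁=136591  (since 8936751513600 − 479·18657101281 = 1)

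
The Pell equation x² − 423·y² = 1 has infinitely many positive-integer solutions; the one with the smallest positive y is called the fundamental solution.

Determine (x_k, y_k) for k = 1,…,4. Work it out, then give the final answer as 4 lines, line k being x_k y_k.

[20; 1,1,3,4,3,1,1,40] for √423; ℓ=8 ⇒ convergent index 7
k=0  a_k=20  p_k/q_k = 20/1
k=1  a_k=1  p_k/q_k = 21/1
k=2  a_k=1  p_k/q_k = 41/2
…
k=4  a_k=4  p_k/q_k = 617/30
…
k=6  a_k=1  p_k/q_k = 2612/127
k=7  a_k=1  p_k/q_k = 4607/224
→ (4607, 224).  Check: 4607²=21224449, 423·224²=21224448, difference 1.
n=2: (4607,224)∘(4607,224) = (4607·4607+423·224·224, 4607·224+224·4607) = (42448897,2063936)
n=3: (42448897,2063936)∘(4607,224) = (4607·42448897+423·224·2063936, 4607·2063936+224·42448897) = (391124132351,19017106080)
n=4: (391124132351,19017106080)∘(4607,224) = (4607·391124132351+423·224·19017106080, 4607·19017106080+224·391124132351) = (3603817713033217,175223613357184)

4607 224
42448897 2063936
391124132351 19017106080
3603817713033217 175223613357184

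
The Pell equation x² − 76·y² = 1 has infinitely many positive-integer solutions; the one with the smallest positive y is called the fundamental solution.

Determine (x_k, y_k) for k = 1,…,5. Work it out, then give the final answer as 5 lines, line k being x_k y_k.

[8; 1,2,1,1,5,4,5,1,1,2,1,16] for √76; ℓ=12 ⇒ convergent index 11
a_0=8:  p_0=8·1+0=8,  q_0=8·0+1=1
…
a_8=1:  p_8=1·7445+1421=8866,  q_8=1·854+163=1017
a_9=1:  p_9=1·8866+7445=16311,  q_9=1·1017+854=1871
a_10=2:  p_10=2·16311+8866=41488,  q_10=2·1871+1017=4759
a_11=1:  p_11=1·41488+16311=57799,  q_11=1·4759+1871=6630
fundamental: x₁=57799, y₁=6630  (since 3340724401 − 76·43956900 = 1)
k=2:  x_2 = 57799·57799+76·6630·6630 = 6681448801,  y_2 = 57799·6630+6630·57799 = 766414740
k=3:  x_3 = 57799·6681448801+76·6630·766414740 = 772362118440199,  y_3 = 57799·766414740+6630·6681448801 = 88596011107890
k=4:  x_4 = 57799·772362118440199+76·6630·88596011107890 = 89283516160768675201,  y_4 = 57799·88596011107890+6630·772362118440199 = 10241521691283453480
k=5:  x_5 = 57799·89283516160768675201+76·6630·10241521691283453480 = 10320995900380175197444999,  y_5 = 57799·10241521691283453480+6630·89283516160768675201 = 1183899424380388644273150

57799 6630
6681448801 766414740
772362118440199 88596011107890
89283516160768675201 10241521691283453480
10320995900380175197444999 1183899424380388644273150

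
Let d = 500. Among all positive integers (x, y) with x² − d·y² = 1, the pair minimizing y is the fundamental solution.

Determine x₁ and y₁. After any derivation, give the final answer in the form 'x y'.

930249 41602

√500 = [22; 2,1,3,2,1,…,1,2,44, …], period ℓ=14 (even) → k=13
k=0  a_k=22  p_k/q_k = 22/1
…
k=3  a_k=3  p_k/q_k = 246/11
…
k=8  a_k=1  p_k/q_k = 15809/707
k=9  a_k=1  p_k/q_k = 30254/1353
k=10  a_k=2  p_k/q_k = 76317/3413
…
k=12  a_k=1  p_k/q_k = 335522/15005
k=13  a_k=2  p_k/q_k = 930249/41602
→ (930249, 41602).  Check: 930249²=865363202001, 500·41602²=865363202000, difference 1.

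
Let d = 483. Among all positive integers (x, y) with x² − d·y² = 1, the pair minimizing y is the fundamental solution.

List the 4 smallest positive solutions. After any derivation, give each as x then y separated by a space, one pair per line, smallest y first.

22 1
967 44
42526 1935
1870177 85096

d=483: √d = [21; 1,42] (ℓ=2, even), read p_1/q_1
k=0  a_k=21  p_k/q_k = 21/1
k=1  a_k=1  p_k/q_k = 22/1
→ (22, 1).  Check: 22²=484, 483·1²=483, difference 1.
k=2:  x_2 = 22·22+483·1·1 = 967,  y_2 = 22·1+1·22 = 44
k=3:  x_3 = 22·967+483·1·44 = 42526,  y_3 = 22·44+1·967 = 1935
k=4:  x_4 = 22·42526+483·1·1935 = 1870177,  y_4 = 22·1935+1·42526 = 85096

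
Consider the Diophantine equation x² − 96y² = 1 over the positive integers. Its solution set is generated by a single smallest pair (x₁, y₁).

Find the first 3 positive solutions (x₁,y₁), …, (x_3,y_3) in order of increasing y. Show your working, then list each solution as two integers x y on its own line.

[9; 1,3,1,18] for √96; ℓ=4 ⇒ convergent index 3
k=0  a_k=9  p_k/q_k = 9/1
k=1  a_k=1  p_k/q_k = 10/1
k=2  a_k=3  p_k/q_k = 39/4
k=3  a_k=1  p_k/q_k = 49/5
fundamental: x₁=49, y₁=5  (since 2401 − 96·25 = 1)
n=2: (49,5)∘(49,5) = (49·49+96·5·5, 49·5+5·49) = (4801,490)
n=3: (4801,490)∘(49,5) = (49·4801+96·5·490, 49·490+5·4801) = (470449,48015)

49 5
4801 490
470449 48015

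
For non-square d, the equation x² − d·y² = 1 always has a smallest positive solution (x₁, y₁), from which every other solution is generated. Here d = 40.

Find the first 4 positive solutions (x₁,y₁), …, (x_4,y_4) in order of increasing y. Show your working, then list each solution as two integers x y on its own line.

19 3
721 114
27379 4329
1039681 164388

[6; 3,12] for √40; ℓ=2 ⇒ convergent index 1
step 0: (6, 1)  from 6·(1,0) + (0,1)
step 1: (19, 3)  from 3·(6,1) + (1,0)
fundamental: x₁=19, y₁=3  (since 361 − 40·9 = 1)
k=2:  x_2 = 19·19+40·3·3 = 721,  y_2 = 19·3+3·19 = 114
k=3:  x_3 = 19·721+40·3·114 = 27379,  y_3 = 19·114+3·721 = 4329
k=4:  x_4 = 19·27379+40·3·4329 = 1039681,  y_4 = 19·4329+3·27379 = 164388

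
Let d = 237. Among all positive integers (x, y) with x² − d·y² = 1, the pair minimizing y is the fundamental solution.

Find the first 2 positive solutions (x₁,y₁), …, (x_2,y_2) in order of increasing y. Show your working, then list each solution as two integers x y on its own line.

228151 14820
104105757601 6762395640

d=237: √d = [15; 2,1,1,7,10,7,1,1,2,30] (ℓ=10, even), read p_9/q_9
i=0: a=15 ⇒ p=15, q=1
i=1: a=2 ⇒ p=31, q=2
…
i=3: a=1 ⇒ p=77, q=5
i=4: a=7 ⇒ p=585, q=38
i=5: a=10 ⇒ p=5927, q=385
…
i=7: a=1 ⇒ p=48001, q=3118
i=8: a=1 ⇒ p=90075, q=5851
i=9: a=2 ⇒ p=228151, q=14820
fundamental: x₁=228151, y₁=14820  (since 52052878801 − 237·219632400 = 1)
k=2:  x_2 = 228151·228151+237·14820·14820 = 104105757601,  y_2 = 228151·14820+14820·228151 = 6762395640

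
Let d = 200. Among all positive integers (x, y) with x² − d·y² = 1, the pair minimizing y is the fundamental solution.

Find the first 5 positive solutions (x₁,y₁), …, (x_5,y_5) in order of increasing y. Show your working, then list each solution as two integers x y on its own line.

99 7
19601 1386
3880899 274421
768398401 54333972
152139002499 10757852035

[14; 7,28] for √200; ℓ=2 ⇒ convergent index 1
step 0: (14, 1)  from 14·(1,0) + (0,1)
step 1: (99, 7)  from 7·(14,1) + (1,0)
(x₁, y₁) = (99, 7);  99² − 200·7² = 1 ✓
(x_2, y_2) = (99·99 + 200·7·7, 99·7 + 7·99) = (19601, 1386)
(x_3, y_3) = (99·19601 + 200·7·1386, 99·1386 + 7·19601) = (3880899, 274421)
(x_4, y_4) = (99·3880899 + 200·7·274421, 99·274421 + 7·3880899) = (768398401, 54333972)
(x_5, y_5) = (99·768398401 + 200·7·54333972, 99·54333972 + 7·768398401) = (152139002499, 10757852035)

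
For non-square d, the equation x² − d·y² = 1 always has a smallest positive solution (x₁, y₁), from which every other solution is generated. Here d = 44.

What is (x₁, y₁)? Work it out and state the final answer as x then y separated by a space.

199 30

[6; 1,1,1,2,1,1,1,12] for √44; ℓ=8 ⇒ convergent index 7
k=0  a_k=6  p_k/q_k = 6/1
k=1  a_k=1  p_k/q_k = 7/1
k=2  a_k=1  p_k/q_k = 13/2
…
k=6  a_k=1  p_k/q_k = 126/19
k=7  a_k=1  p_k/q_k = 199/30
→ (199, 30).  Check: 199²=39601, 44·30²=39600, difference 1.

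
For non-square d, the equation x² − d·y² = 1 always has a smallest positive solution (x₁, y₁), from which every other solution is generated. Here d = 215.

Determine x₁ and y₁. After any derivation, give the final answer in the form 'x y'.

44 3

d=215: √d = [14; 1,1,1,28] (ℓ=4, even), read p_3/q_3
k=0  a_k=14  p_k/q_k = 14/1
k=1  a_k=1  p_k/q_k = 15/1
k=2  a_k=1  p_k/q_k = 29/2
k=3  a_k=1  p_k/q_k = 44/3
(x₁, y₁) = (44, 3);  44² − 215·3² = 1 ✓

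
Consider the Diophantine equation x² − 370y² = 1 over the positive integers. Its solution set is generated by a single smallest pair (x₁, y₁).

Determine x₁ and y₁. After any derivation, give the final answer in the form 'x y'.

213859 11118

[19; 4,4,38] for √370; ℓ=3 ⇒ convergent index 5
step 0: (19, 1)  from 19·(1,0) + (0,1)
…
step 3: (12503, 650)  from 38·(327,17) + (77,4)
step 4: (50339, 2617)  from 4·(12503,650) + (327,17)
step 5: (213859, 11118)  from 4·(50339,2617) + (12503,650)
→ (213859, 11118).  Check: 213859²=45735671881, 370·11118²=45735671880, difference 1.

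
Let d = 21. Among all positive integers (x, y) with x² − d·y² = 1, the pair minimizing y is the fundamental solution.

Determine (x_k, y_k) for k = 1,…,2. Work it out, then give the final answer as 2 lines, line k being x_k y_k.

55 12
6049 1320

d=21: √d = [4; 1,1,2,1,1,8] (ℓ=6, even), read p_5/q_5
a_0=4:  p_0=4·1+0=4,  q_0=4·0+1=1
…
a_4=1:  p_4=1·23+9=32,  q_4=1·5+2=7
a_5=1:  p_5=1·32+23=55,  q_5=1·7+5=12
fundamental: x₁=55, y₁=12  (since 3025 − 21·144 = 1)
(x_2, y_2) = (55·55 + 21·12·12, 55·12 + 12·55) = (6049, 1320)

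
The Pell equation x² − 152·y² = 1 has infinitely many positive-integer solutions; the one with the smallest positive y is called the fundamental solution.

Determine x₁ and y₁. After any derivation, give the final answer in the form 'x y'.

√152 = [12; 3,24, …], period ℓ=2 (even) → k=1
a_0=12:  p_0=12·1+0=12,  q_0=12·0+1=1
a_1=3:  p_1=3·12+1=37,  q_1=3·1+0=3
(x₁, y₁) = (37, 3);  37² − 152·3² = 1 ✓

37 3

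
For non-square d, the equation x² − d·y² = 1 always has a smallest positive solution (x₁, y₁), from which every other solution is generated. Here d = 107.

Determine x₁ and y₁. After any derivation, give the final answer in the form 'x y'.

962 93

√107 = [10; 2,1,9,1,2,20, …], period ℓ=6 (even) → k=5
k=0  a_k=10  p_k/q_k = 10/1
k=1  a_k=2  p_k/q_k = 21/2
k=2  a_k=1  p_k/q_k = 31/3
k=3  a_k=9  p_k/q_k = 300/29
k=4  a_k=1  p_k/q_k = 331/32
k=5  a_k=2  p_k/q_k = 962/93
→ (962, 93).  Check: 962²=925444, 107·93²=925443, difference 1.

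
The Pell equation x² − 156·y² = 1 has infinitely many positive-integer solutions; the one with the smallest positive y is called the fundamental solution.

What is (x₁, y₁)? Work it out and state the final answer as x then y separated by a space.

√156 → a₀=12, period (2,24); ℓ=2 even so k=1
i=0: a=12 ⇒ p=12, q=1
i=1: a=2 ⇒ p=25, q=2
fundamental: x₁=25, y₁=2  (since 625 − 156·4 = 1)

25 2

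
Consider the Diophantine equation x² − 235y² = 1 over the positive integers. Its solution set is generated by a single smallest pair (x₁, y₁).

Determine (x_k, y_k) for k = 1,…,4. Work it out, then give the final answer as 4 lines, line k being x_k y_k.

√235 → a₀=15, period (3,30); ℓ=2 even so k=1
i=0: a=15 ⇒ p=15, q=1
i=1: a=3 ⇒ p=46, q=3
→ (46, 3).  Check: 46²=2116, 235·3²=2115, difference 1.
(46+3√235)^2 = 4231 + 276√235
(46+3√235)^3 = 389206 + 25389√235
(46+3√235)^4 = 35802721 + 2335512√235

46 3
4231 276
389206 25389
35802721 2335512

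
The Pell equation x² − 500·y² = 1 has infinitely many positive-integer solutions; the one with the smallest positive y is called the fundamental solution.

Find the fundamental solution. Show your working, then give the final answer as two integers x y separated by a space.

d=500: √d = [22; 2,1,3,2,1,…,1,2,44] (ℓ=14, even), read p_13/q_13
i=0: a=22 ⇒ p=22, q=1
…
i=3: a=3 ⇒ p=246, q=11
…
i=8: a=1 ⇒ p=15809, q=707
…
i=10: a=2 ⇒ p=76317, q=3413
…
i=12: a=1 ⇒ p=335522, q=15005
i=13: a=2 ⇒ p=930249, q=41602
fundamental: x₁=930249, y₁=41602  (since 865363202001 − 500·1730726404 = 1)

930249 41602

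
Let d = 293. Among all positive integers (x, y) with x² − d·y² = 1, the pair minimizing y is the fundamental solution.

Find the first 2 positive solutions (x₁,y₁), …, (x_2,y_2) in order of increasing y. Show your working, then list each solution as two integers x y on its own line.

d=293: √d = [17; 8,1,1,8,34] (ℓ=5, odd), read p_9/q_9
k=0  a_k=17  p_k/q_k = 17/1
…
k=2  a_k=1  p_k/q_k = 154/9
k=3  a_k=1  p_k/q_k = 291/17
k=4  a_k=8  p_k/q_k = 2482/145
k=5  a_k=34  p_k/q_k = 84679/4947
k=6  a_k=8  p_k/q_k = 679914/39721
…
k=8  a_k=1  p_k/q_k = 1444507/84389
k=9  a_k=8  p_k/q_k = 12320649/719780
(x₁, y₁) = (12320649, 719780);  12320649² − 293·719780² = 1 ✓
k=2:  x_2 = 12320649·12320649+293·719780·719780 = 303596783562401,  y_2 = 12320649·719780+719780·12320649 = 17736313474440

12320649 719780
303596783562401 17736313474440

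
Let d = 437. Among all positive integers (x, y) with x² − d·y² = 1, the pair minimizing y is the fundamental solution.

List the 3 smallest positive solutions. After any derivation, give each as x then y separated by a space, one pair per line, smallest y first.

√437 → a₀=20, period (1,9,2,9,1,40); ℓ=6 even so k=5
k=0  a_k=20  p_k/q_k = 20/1
…
k=2  a_k=9  p_k/q_k = 209/10
…
k=4  a_k=9  p_k/q_k = 4160/199
k=5  a_k=1  p_k/q_k = 4599/220
fundamental: x₁=4599, y₁=220  (since 21150801 − 437·48400 = 1)
n=2: (4599,220)∘(4599,220) = (4599·4599+437·220·220, 4599·220+220·4599) = (42301601,2023560)
n=3: (42301601,2023560)∘(4599,220) = (4599·42301601+437·220·2023560, 4599·2023560+220·42301601) = (389090121399,18612704660)

4599 220
42301601 2023560
389090121399 18612704660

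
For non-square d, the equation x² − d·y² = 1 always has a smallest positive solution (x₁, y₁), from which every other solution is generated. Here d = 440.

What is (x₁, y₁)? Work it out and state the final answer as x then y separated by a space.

√440 = [20; 1,40, …], period ℓ=2 (even) → k=1
k=0  a_k=20  p_k/q_k = 20/1
k=1  a_k=1  p_k/q_k = 21/1
(x₁, y₁) = (21, 1);  21² − 440·1² = 1 ✓

21 1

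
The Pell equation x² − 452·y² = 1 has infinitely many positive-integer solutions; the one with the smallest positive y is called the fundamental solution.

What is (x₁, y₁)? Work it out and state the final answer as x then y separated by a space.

√452 = [21; 3,1,5,3,10,3,5,1,3,42, …], period ℓ=10 (even) → k=9
a_0=21:  p_0=21·1+0=21,  q_0=21·0+1=1
…
a_4=3:  p_4=3·489+85=1552,  q_4=3·23+4=73
…
a_8=1:  p_8=1·263904+49579=313483,  q_8=1·12413+2332=14745
a_9=3:  p_9=3·313483+263904=1204353,  q_9=3·14745+12413=56648
fundamental: x₁=1204353, y₁=56648  (since 1450466148609 − 452·3208995904 = 1)

1204353 56648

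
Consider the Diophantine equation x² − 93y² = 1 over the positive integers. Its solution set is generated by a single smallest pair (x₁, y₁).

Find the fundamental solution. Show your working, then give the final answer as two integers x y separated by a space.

12151 1260

√93 = [9; 1,1,1,4,6,4,1,1,1,18, …], period ℓ=10 (even) → k=9
step 0: (9, 1)  from 9·(1,0) + (0,1)
step 1: (10, 1)  from 1·(9,1) + (1,0)
step 2: (19, 2)  from 1·(10,1) + (9,1)
…
step 4: (135, 14)  from 4·(29,3) + (19,2)
step 5: (839, 87)  from 6·(135,14) + (29,3)
step 6: (3491, 362)  from 4·(839,87) + (135,14)
step 7: (4330, 449)  from 1·(3491,362) + (839,87)
step 8: (7821, 811)  from 1·(4330,449) + (3491,362)
step 9: (12151, 1260)  from 1·(7821,811) + (4330,449)
(x₁, y₁) = (12151, 1260);  12151² − 93·1260² = 1 ✓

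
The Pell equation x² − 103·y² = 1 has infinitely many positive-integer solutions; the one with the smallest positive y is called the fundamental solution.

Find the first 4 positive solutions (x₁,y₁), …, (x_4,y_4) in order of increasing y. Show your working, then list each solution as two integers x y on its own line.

√103 = [10; 6,1,2,1,1,9,1,1,2,1,6,20, …], period ℓ=12 (even) → k=11
a_0=10:  p_0=10·1+0=10,  q_0=10·0+1=1
a_1=6:  p_1=6·10+1=61,  q_1=6·1+0=6
a_2=1:  p_2=1·61+10=71,  q_2=1·6+1=7
a_3=2:  p_3=2·71+61=203,  q_3=2·7+6=20
a_4=1:  p_4=1·203+71=274,  q_4=1·20+7=27
a_5=1:  p_5=1·274+203=477,  q_5=1·27+20=47
…
a_7=1:  p_7=1·4567+477=5044,  q_7=1·450+47=497
a_8=1:  p_8=1·5044+4567=9611,  q_8=1·497+450=947
a_9=2:  p_9=2·9611+5044=24266,  q_9=2·947+497=2391
a_10=1:  p_10=1·24266+9611=33877,  q_10=1·2391+947=3338
a_11=6:  p_11=6·33877+24266=227528,  q_11=6·3338+2391=22419
(x₁, y₁) = (227528, 22419);  227528² − 103·22419² = 1 ✓
(227528+22419√103)^2 = 103537981567 + 10201900464√103
(227528+22419√103)^3 = 47115579739725224 + 4642436017523565√103
(227528+22419√103)^4 = 21440227253936863550977 + 2112568364380001494176√103

227528 22419
103537981567 10201900464
47115579739725224 4642436017523565
21440227253936863550977 2112568364380001494176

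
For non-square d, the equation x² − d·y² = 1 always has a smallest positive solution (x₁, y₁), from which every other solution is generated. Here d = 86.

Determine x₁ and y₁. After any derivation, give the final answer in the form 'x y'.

d=86: √d = [9; 3,1,1,1,8,1,1,1,3,18] (ℓ=10, even), read p_9/q_9
k=0  a_k=9  p_k/q_k = 9/1
…
k=2  a_k=1  p_k/q_k = 37/4
k=3  a_k=1  p_k/q_k = 65/7
k=4  a_k=1  p_k/q_k = 102/11
k=5  a_k=8  p_k/q_k = 881/95
…
k=7  a_k=1  p_k/q_k = 1864/201
k=8  a_k=1  p_k/q_k = 2847/307
k=9  a_k=3  p_k/q_k = 10405/1122
fundamental: x₁=10405, y₁=1122  (since 108264025 − 86·1258884 = 1)

10405 1122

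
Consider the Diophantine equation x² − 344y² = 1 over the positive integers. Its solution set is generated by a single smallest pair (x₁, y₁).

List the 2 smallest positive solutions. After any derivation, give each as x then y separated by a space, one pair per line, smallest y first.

10405 561
216528049 11674410

d=344: √d = [18; 1,1,4,1,3,1,4,1,1,36] (ℓ=10, even), read p_9/q_9
k=0  a_k=18  p_k/q_k = 18/1
…
k=2  a_k=1  p_k/q_k = 37/2
k=3  a_k=4  p_k/q_k = 167/9
…
k=5  a_k=3  p_k/q_k = 779/42
…
k=7  a_k=4  p_k/q_k = 4711/254
k=8  a_k=1  p_k/q_k = 5694/307
k=9  a_k=1  p_k/q_k = 10405/561
(x₁, y₁) = (10405, 561);  10405² − 344·561² = 1 ✓
k=2:  x_2 = 10405·10405+344·561·561 = 216528049,  y_2 = 10405·561+561·10405 = 11674410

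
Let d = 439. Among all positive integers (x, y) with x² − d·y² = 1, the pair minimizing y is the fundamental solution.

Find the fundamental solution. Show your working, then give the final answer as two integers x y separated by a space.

440 21

[20; 1,19,1,40] for √439; ℓ=4 ⇒ convergent index 3
k=0  a_k=20  p_k/q_k = 20/1
k=1  a_k=1  p_k/q_k = 21/1
k=2  a_k=19  p_k/q_k = 419/20
k=3  a_k=1  p_k/q_k = 440/21
fundamental: x₁=440, y₁=21  (since 193600 − 439·441 = 1)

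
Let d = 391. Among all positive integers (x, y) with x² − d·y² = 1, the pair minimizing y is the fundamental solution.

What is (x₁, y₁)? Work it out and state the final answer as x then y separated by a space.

7338680 371133

√391 = [19; 1,3,2,2,1,…,3,1,38, …], period ℓ=16 (even) → k=15
a_0=19:  p_0=19·1+0=19,  q_0=19·0+1=1
…
a_3=2:  p_3=2·79+20=178,  q_3=2·4+1=9
…
a_9=2:  p_9=2·52519+2709=107747,  q_9=2·2656+137=5449
…
a_11=1:  p_11=1·160266+107747=268013,  q_11=1·8105+5449=13554
a_12=2:  p_12=2·268013+160266=696292,  q_12=2·13554+8105=35213
…
a_14=3:  p_14=3·1660597+696292=5678083,  q_14=3·83980+35213=287153
a_15=1:  p_15=1·5678083+1660597=7338680,  q_15=1·287153+83980=371133
fundamental: x₁=7338680, y₁=371133  (since 53856224142400 − 391·137739703689 = 1)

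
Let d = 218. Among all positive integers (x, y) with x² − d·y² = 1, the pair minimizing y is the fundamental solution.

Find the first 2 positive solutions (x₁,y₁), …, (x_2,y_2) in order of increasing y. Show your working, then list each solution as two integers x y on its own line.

126003 8534
31753512017 2150619204

[14; 1,3,3,1,28] for √218; ℓ=5 ⇒ convergent index 9
k=0  a_k=14  p_k/q_k = 14/1
k=1  a_k=1  p_k/q_k = 15/1
…
k=4  a_k=1  p_k/q_k = 251/17
…
k=8  a_k=3  p_k/q_k = 96370/6527
k=9  a_k=1  p_k/q_k = 126003/8534
(x₁, y₁) = (126003, 8534);  126003² − 218·8534² = 1 ✓
k=2:  x_2 = 126003·126003+218·8534·8534 = 31753512017,  y_2 = 126003·8534+8534·126003 = 2150619204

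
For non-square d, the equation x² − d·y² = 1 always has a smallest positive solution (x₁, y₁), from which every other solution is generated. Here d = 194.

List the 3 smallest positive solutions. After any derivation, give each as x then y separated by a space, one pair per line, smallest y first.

d=194: √d = [13; 1,12,1,26] (ℓ=4, even), read p_3/q_3
k=0  a_k=13  p_k/q_k = 13/1
k=1  a_k=1  p_k/q_k = 14/1
k=2  a_k=12  p_k/q_k = 181/13
k=3  a_k=1  p_k/q_k = 195/14
fundamental: x₁=195, y₁=14  (since 38025 − 194·196 = 1)
(x_2, y_2) = (195·195 + 194·14·14, 195·14 + 14·195) = (76049, 5460)
(x_3, y_3) = (195·76049 + 194·14·5460, 195·5460 + 14·76049) = (29658915, 2129386)

195 14
76049 5460
29658915 2129386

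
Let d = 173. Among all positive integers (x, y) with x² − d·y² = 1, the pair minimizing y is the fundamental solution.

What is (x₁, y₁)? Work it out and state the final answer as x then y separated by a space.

2499849 190060

√173 = [13; 6,1,1,6,26, …], period ℓ=5 (odd) → k=9
i=0: a=13 ⇒ p=13, q=1
…
i=3: a=1 ⇒ p=171, q=13
i=4: a=6 ⇒ p=1118, q=85
…
i=6: a=6 ⇒ p=176552, q=13423
i=7: a=1 ⇒ p=205791, q=15646
i=8: a=1 ⇒ p=382343, q=29069
i=9: a=6 ⇒ p=2499849, q=190060
(x₁, y₁) = (2499849, 190060);  2499849² − 173·190060² = 1 ✓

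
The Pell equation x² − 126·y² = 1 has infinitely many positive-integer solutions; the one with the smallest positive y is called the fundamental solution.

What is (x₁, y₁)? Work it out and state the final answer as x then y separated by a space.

449 40

√126 → a₀=11, period (4,2,4,22); ℓ=4 even so k=3
step 0: (11, 1)  from 11·(1,0) + (0,1)
…
step 2: (101, 9)  from 2·(45,4) + (11,1)
step 3: (449, 40)  from 4·(101,9) + (45,4)
→ (449, 40).  Check: 449²=201601, 126·40²=201600, difference 1.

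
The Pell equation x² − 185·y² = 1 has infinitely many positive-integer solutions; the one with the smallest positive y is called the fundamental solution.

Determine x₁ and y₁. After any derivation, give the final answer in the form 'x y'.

√185 = [13; 1,1,1,1,26, …], period ℓ=5 (odd) → k=9
a_0=13:  p_0=13·1+0=13,  q_0=13·0+1=1
…
a_2=1:  p_2=1·14+13=27,  q_2=1·1+1=2
a_3=1:  p_3=1·27+14=41,  q_3=1·2+1=3
…
a_5=26:  p_5=26·68+41=1809,  q_5=26·5+3=133
…
a_7=1:  p_7=1·1877+1809=3686,  q_7=1·138+133=271
a_8=1:  p_8=1·3686+1877=5563,  q_8=1·271+138=409
a_9=1:  p_9=1·5563+3686=9249,  q_9=1·409+271=680
→ (9249, 680).  Check: 9249²=85544001, 185·680²=85544000, difference 1.

9249 680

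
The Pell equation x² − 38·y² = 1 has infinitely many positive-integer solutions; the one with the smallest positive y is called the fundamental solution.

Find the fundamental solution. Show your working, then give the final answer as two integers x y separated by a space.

√38 = [6; 6,12, …], period ℓ=2 (even) → k=1
i=0: a=6 ⇒ p=6, q=1
i=1: a=6 ⇒ p=37, q=6
fundamental: x₁=37, y₁=6  (since 1369 − 38·36 = 1)

37 6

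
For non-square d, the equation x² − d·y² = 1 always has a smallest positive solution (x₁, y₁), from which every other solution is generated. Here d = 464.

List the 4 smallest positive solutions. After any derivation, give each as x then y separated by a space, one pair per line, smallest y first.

9801 455
192119201 8918910
3765920568201 174828473365
73819574785756801 3426987725981820

√464 = [21; 1,1,5,1,1,1,5,1,1,42, …], period ℓ=10 (even) → k=9
i=0: a=21 ⇒ p=21, q=1
…
i=5: a=1 ⇒ p=517, q=24
…
i=8: a=1 ⇒ p=5299, q=246
i=9: a=1 ⇒ p=9801, q=455
fundamental: x₁=9801, y₁=455  (since 96059601 − 464·207025 = 1)
(x_2, y_2) = (9801·9801 + 464·455·455, 9801·455 + 455·9801) = (192119201, 8918910)
(x_3, y_3) = (9801·192119201 + 464·455·8918910, 9801·8918910 + 455·192119201) = (3765920568201, 174828473365)
(x_4, y_4) = (9801·3765920568201 + 464·455·174828473365, 9801·174828473365 + 455·3765920568201) = (73819574785756801, 3426987725981820)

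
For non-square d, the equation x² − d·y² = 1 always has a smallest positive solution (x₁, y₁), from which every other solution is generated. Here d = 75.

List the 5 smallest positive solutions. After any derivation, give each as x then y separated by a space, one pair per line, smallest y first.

26 3
1351 156
70226 8109
3650401 421512
189750626 21910515

[8; 1,1,1,16] for √75; ℓ=4 ⇒ convergent index 3
i=0: a=8 ⇒ p=8, q=1
…
i=2: a=1 ⇒ p=17, q=2
i=3: a=1 ⇒ p=26, q=3
(x₁, y₁) = (26, 3);  26² − 75·3² = 1 ✓
(26+3√75)^2 = 1351 + 156√75
(26+3√75)^3 = 70226 + 8109√75
(26+3√75)^4 = 3650401 + 421512√75
(26+3√75)^5 = 189750626 + 21910515√75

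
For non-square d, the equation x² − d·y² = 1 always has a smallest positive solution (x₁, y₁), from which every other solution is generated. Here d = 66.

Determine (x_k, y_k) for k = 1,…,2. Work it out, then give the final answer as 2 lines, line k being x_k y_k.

√66 = [8; 8,16, …], period ℓ=2 (even) → k=1
k=0  a_k=8  p_k/q_k = 8/1
k=1  a_k=8  p_k/q_k = 65/8
(x₁, y₁) = (65, 8);  65² − 66·8² = 1 ✓
n=2: (65,8)∘(65,8) = (65·65+66·8·8, 65·8+8·65) = (8449,1040)

65 8
8449 1040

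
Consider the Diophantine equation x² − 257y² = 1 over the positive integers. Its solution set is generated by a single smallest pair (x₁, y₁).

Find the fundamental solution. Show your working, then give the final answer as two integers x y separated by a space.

513 32

√257 → a₀=16, period (32); ℓ=1 odd so k=1
i=0: a=16 ⇒ p=16, q=1
i=1: a=32 ⇒ p=513, q=32
→ (513, 32).  Check: 513²=263169, 257·32²=263168, difference 1.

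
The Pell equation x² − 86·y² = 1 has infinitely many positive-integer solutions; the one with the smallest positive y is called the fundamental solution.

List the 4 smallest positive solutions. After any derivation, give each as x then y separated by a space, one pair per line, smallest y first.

√86 → a₀=9, period (3,1,1,1,8,1,1,1,3,18); ℓ=10 even so k=9
a_0=9:  p_0=9·1+0=9,  q_0=9·0+1=1
…
a_2=1:  p_2=1·28+9=37,  q_2=1·3+1=4
…
a_5=8:  p_5=8·102+65=881,  q_5=8·11+7=95
a_6=1:  p_6=1·881+102=983,  q_6=1·95+11=106
a_7=1:  p_7=1·983+881=1864,  q_7=1·106+95=201
a_8=1:  p_8=1·1864+983=2847,  q_8=1·201+106=307
a_9=3:  p_9=3·2847+1864=10405,  q_9=3·307+201=1122
(x₁, y₁) = (10405, 1122);  10405² − 86·1122² = 1 ✓
(x_2, y_2) = (10405·10405 + 86·1122·1122, 10405·1122 + 1122·10405) = (216528049, 23348820)
(x_3, y_3) = (10405·216528049 + 86·1122·23348820, 10405·23348820 + 1122·216528049) = (4505948689285, 485888943078)
(x_4, y_4) = (10405·4505948689285 + 86·1122·485888943078, 10405·485888943078 + 1122·4505948689285) = (93768792007492801, 10111348882104360)

10405 1122
216528049 23348820
4505948689285 485888943078
93768792007492801 10111348882104360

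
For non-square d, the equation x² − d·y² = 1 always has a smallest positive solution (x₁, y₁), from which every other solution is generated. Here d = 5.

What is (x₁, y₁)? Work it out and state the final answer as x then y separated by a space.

9 4

√5 → a₀=2, period (4); ℓ=1 odd so k=1
step 0: (2, 1)  from 2·(1,0) + (0,1)
step 1: (9, 4)  from 4·(2,1) + (1,0)
(x₁, y₁) = (9, 4);  9² − 5·4² = 1 ✓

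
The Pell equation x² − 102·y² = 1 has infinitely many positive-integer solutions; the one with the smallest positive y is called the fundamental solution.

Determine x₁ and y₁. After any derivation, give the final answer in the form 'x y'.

101 10

√102 = [10; 10,20, …], period ℓ=2 (even) → k=1
a_0=10:  p_0=10·1+0=10,  q_0=10·0+1=1
a_1=10:  p_1=10·10+1=101,  q_1=10·1+0=10
fundamental: x₁=101, y₁=10  (since 10201 − 102·100 = 1)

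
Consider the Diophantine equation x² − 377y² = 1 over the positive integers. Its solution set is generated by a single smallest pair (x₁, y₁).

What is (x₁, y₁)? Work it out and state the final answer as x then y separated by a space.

√377 → a₀=19, period (2,2,2,38); ℓ=4 even so k=3
i=0: a=19 ⇒ p=19, q=1
i=1: a=2 ⇒ p=39, q=2
i=2: a=2 ⇒ p=97, q=5
i=3: a=2 ⇒ p=233, q=12
(x₁, y₁) = (233, 12);  233² − 377·12² = 1 ✓

233 12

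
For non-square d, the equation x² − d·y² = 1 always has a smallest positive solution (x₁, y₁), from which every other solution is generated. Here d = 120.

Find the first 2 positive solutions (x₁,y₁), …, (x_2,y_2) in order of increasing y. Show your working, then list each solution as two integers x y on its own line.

d=120: √d = [10; 1,20] (ℓ=2, even), read p_1/q_1
step 0: (10, 1)  from 10·(1,0) + (0,1)
step 1: (11, 1)  from 1·(10,1) + (1,0)
→ (11, 1).  Check: 11²=121, 120·1²=120, difference 1.
(x_2, y_2) = (11·11 + 120·1·1, 11·1 + 1·11) = (241, 22)

11 1
241 22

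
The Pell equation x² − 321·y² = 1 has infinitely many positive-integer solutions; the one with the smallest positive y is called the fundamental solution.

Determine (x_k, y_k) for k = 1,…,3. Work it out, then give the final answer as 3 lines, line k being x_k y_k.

√321 = [17; 1,10,1,34, …], period ℓ=4 (even) → k=3
k=0  a_k=17  p_k/q_k = 17/1
k=1  a_k=1  p_k/q_k = 18/1
k=2  a_k=10  p_k/q_k = 197/11
k=3  a_k=1  p_k/q_k = 215/12
(x₁, y₁) = (215, 12);  215² − 321·12² = 1 ✓
(215+12√321)^2 = 92449 + 5160√321
(215+12√321)^3 = 39752855 + 2218788√321

215 12
92449 5160
39752855 2218788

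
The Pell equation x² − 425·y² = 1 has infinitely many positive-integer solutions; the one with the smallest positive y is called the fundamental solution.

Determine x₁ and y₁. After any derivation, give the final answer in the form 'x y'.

143649 6968

√425 → a₀=20, period (1,1,1,1,1,1,40); ℓ=7 odd so k=13
k=0  a_k=20  p_k/q_k = 20/1
…
k=2  a_k=1  p_k/q_k = 41/2
…
k=4  a_k=1  p_k/q_k = 103/5
k=5  a_k=1  p_k/q_k = 165/8
k=6  a_k=1  p_k/q_k = 268/13
k=7  a_k=40  p_k/q_k = 10885/528
k=8  a_k=1  p_k/q_k = 11153/541
…
k=10  a_k=1  p_k/q_k = 33191/1610
…
k=12  a_k=1  p_k/q_k = 88420/4289
k=13  a_k=1  p_k/q_k = 143649/6968
fundamental: x₁=143649, y₁=6968  (since 20635035201 − 425·48553024 = 1)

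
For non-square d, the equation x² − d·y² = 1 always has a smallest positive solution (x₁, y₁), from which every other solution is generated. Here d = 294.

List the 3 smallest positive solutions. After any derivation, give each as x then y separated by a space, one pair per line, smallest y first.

[17; 6,1,4,1,6,34] for √294; ℓ=6 ⇒ convergent index 5
step 0: (17, 1)  from 17·(1,0) + (0,1)
step 1: (103, 6)  from 6·(17,1) + (1,0)
step 2: (120, 7)  from 1·(103,6) + (17,1)
step 3: (583, 34)  from 4·(120,7) + (103,6)
step 4: (703, 41)  from 1·(583,34) + (120,7)
step 5: (4801, 280)  from 6·(703,41) + (583,34)
→ (4801, 280).  Check: 4801²=23049601, 294·280²=23049600, difference 1.
k=2:  x_2 = 4801·4801+294·280·280 = 46099201,  y_2 = 4801·280+280·4801 = 2688560
k=3:  x_3 = 4801·46099201+294·280·2688560 = 442644523201,  y_3 = 4801·2688560+280·46099201 = 25815552840

4801 280
46099201 2688560
442644523201 25815552840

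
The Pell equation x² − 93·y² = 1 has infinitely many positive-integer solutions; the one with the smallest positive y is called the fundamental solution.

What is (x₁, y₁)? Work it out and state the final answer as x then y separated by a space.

d=93: √d = [9; 1,1,1,4,6,4,1,1,1,18] (ℓ=10, even), read p_9/q_9
step 0: (9, 1)  from 9·(1,0) + (0,1)
step 1: (10, 1)  from 1·(9,1) + (1,0)
…
step 5: (839, 87)  from 6·(135,14) + (29,3)
step 6: (3491, 362)  from 4·(839,87) + (135,14)
…
step 8: (7821, 811)  from 1·(4330,449) + (3491,362)
step 9: (12151, 1260)  from 1·(7821,811) + (4330,449)
fundamental: x₁=12151, y₁=1260  (since 147646801 − 93·1587600 = 1)

12151 1260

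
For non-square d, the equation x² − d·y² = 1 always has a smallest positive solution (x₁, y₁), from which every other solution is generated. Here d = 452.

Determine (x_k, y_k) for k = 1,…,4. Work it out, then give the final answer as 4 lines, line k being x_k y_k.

√452 → a₀=21, period (3,1,5,3,10,3,5,1,3,42); ℓ=10 even so k=9
i=0: a=21 ⇒ p=21, q=1
i=1: a=3 ⇒ p=64, q=3
…
i=4: a=3 ⇒ p=1552, q=73
i=5: a=10 ⇒ p=16009, q=753
i=6: a=3 ⇒ p=49579, q=2332
…
i=8: a=1 ⇒ p=313483, q=14745
i=9: a=3 ⇒ p=1204353, q=56648
(x₁, y₁) = (1204353, 56648);  1204353² − 452·56648² = 1 ✓
n=2: (1204353,56648)∘(1204353,56648) = (1204353·1204353+452·56648·56648, 1204353·56648+56648·1204353) = (2900932297217,136448377488)
n=3: (2900932297217,136448377488)∘(1204353,56648) = (1204353·2900932297217+452·56648·136448377488, 1204353·136448377488+56648·2900932297217) = (6987493029899166849,328664025545553880)
n=4: (6987493029899166849,328664025545553880)∘(1204353,56648) = (1204353·6987493029899166849+452·56648·328664025545553880, 1204353·328664025545553880+56648·6987493029899166849) = (16830816386073401651890177,791655010315592455701792)

1204353 56648
2900932297217 136448377488
6987493029899166849 328664025545553880
16830816386073401651890177 791655010315592455701792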